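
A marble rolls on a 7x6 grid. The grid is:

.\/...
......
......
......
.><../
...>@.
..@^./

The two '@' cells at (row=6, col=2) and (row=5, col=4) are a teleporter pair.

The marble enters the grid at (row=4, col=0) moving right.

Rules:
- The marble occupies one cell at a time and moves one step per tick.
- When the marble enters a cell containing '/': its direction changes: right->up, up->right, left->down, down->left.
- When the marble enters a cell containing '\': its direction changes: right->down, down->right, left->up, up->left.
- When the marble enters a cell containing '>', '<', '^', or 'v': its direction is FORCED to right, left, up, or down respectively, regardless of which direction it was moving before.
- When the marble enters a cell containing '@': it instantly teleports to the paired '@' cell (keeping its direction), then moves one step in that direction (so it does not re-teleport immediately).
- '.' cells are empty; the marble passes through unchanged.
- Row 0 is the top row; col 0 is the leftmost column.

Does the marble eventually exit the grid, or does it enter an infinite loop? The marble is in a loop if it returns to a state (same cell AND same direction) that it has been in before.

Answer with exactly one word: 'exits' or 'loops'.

Step 1: enter (4,0), '.' pass, move right to (4,1)
Step 2: enter (4,1), '>' forces right->right, move right to (4,2)
Step 3: enter (4,2), '<' forces right->left, move left to (4,1)
Step 4: enter (4,1), '>' forces left->right, move right to (4,2)
Step 5: at (4,2) dir=right — LOOP DETECTED (seen before)

Answer: loops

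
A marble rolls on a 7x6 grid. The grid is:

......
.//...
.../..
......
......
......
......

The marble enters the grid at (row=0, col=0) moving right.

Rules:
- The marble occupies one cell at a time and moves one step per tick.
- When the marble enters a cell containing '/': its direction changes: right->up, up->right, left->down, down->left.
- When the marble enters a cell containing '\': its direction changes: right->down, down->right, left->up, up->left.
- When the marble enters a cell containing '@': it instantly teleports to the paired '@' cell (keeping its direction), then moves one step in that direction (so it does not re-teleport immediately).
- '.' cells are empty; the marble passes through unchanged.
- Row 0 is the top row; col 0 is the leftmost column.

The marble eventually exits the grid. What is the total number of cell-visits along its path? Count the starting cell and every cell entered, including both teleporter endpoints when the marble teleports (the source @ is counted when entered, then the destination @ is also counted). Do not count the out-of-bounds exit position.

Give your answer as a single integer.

Step 1: enter (0,0), '.' pass, move right to (0,1)
Step 2: enter (0,1), '.' pass, move right to (0,2)
Step 3: enter (0,2), '.' pass, move right to (0,3)
Step 4: enter (0,3), '.' pass, move right to (0,4)
Step 5: enter (0,4), '.' pass, move right to (0,5)
Step 6: enter (0,5), '.' pass, move right to (0,6)
Step 7: at (0,6) — EXIT via right edge, pos 0
Path length (cell visits): 6

Answer: 6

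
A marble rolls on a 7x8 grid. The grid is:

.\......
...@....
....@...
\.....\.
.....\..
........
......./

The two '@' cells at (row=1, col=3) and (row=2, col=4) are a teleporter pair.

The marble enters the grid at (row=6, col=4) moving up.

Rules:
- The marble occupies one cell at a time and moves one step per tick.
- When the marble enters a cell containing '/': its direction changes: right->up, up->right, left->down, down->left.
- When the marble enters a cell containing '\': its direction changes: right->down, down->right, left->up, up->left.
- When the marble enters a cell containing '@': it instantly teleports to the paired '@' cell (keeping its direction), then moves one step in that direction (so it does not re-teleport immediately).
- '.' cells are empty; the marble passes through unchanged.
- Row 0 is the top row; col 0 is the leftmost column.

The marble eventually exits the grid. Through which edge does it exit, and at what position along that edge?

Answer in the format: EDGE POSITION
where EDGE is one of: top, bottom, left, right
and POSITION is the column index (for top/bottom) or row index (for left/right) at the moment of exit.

Step 1: enter (6,4), '.' pass, move up to (5,4)
Step 2: enter (5,4), '.' pass, move up to (4,4)
Step 3: enter (4,4), '.' pass, move up to (3,4)
Step 4: enter (3,4), '.' pass, move up to (2,4)
Step 5: enter (2,4), '@' teleport (2,4)->(1,3), also enter (1,3), move up to (0,3)
Step 6: enter (0,3), '.' pass, move up to (-1,3)
Step 7: at (-1,3) — EXIT via top edge, pos 3

Answer: top 3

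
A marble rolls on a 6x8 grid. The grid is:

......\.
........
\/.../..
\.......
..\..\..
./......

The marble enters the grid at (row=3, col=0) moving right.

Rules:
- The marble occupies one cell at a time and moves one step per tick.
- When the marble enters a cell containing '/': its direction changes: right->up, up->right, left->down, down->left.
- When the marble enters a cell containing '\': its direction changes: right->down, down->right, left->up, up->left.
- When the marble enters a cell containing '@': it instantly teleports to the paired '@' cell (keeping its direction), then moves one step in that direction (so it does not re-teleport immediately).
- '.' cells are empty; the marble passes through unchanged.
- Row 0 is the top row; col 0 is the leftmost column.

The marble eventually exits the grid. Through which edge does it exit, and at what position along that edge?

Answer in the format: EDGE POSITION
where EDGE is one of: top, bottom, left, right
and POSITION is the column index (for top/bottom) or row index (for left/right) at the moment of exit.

Step 1: enter (3,0), '\' deflects right->down, move down to (4,0)
Step 2: enter (4,0), '.' pass, move down to (5,0)
Step 3: enter (5,0), '.' pass, move down to (6,0)
Step 4: at (6,0) — EXIT via bottom edge, pos 0

Answer: bottom 0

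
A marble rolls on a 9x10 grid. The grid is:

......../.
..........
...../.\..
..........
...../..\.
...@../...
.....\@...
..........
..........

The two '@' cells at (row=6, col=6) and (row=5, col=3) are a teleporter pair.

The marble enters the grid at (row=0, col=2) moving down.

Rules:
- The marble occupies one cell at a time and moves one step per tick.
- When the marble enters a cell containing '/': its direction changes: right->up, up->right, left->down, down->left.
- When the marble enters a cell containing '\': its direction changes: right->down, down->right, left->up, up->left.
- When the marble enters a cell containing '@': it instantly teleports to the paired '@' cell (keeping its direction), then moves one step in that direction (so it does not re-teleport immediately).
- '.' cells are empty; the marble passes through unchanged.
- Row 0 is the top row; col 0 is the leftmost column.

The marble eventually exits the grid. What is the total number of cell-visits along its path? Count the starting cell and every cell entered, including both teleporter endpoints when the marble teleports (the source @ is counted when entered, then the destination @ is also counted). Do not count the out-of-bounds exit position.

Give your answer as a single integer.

Step 1: enter (0,2), '.' pass, move down to (1,2)
Step 2: enter (1,2), '.' pass, move down to (2,2)
Step 3: enter (2,2), '.' pass, move down to (3,2)
Step 4: enter (3,2), '.' pass, move down to (4,2)
Step 5: enter (4,2), '.' pass, move down to (5,2)
Step 6: enter (5,2), '.' pass, move down to (6,2)
Step 7: enter (6,2), '.' pass, move down to (7,2)
Step 8: enter (7,2), '.' pass, move down to (8,2)
Step 9: enter (8,2), '.' pass, move down to (9,2)
Step 10: at (9,2) — EXIT via bottom edge, pos 2
Path length (cell visits): 9

Answer: 9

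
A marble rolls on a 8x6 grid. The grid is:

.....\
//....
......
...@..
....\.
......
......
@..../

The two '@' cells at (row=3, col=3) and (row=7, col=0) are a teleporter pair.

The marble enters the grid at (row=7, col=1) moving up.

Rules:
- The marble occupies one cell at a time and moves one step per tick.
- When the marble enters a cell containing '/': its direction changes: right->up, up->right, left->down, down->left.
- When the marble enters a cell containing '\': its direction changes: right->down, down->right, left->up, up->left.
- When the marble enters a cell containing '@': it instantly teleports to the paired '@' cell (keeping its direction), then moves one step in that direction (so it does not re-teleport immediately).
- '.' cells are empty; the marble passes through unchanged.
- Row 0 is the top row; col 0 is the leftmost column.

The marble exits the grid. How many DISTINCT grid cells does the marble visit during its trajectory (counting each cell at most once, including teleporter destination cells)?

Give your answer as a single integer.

Step 1: enter (7,1), '.' pass, move up to (6,1)
Step 2: enter (6,1), '.' pass, move up to (5,1)
Step 3: enter (5,1), '.' pass, move up to (4,1)
Step 4: enter (4,1), '.' pass, move up to (3,1)
Step 5: enter (3,1), '.' pass, move up to (2,1)
Step 6: enter (2,1), '.' pass, move up to (1,1)
Step 7: enter (1,1), '/' deflects up->right, move right to (1,2)
Step 8: enter (1,2), '.' pass, move right to (1,3)
Step 9: enter (1,3), '.' pass, move right to (1,4)
Step 10: enter (1,4), '.' pass, move right to (1,5)
Step 11: enter (1,5), '.' pass, move right to (1,6)
Step 12: at (1,6) — EXIT via right edge, pos 1
Distinct cells visited: 11 (path length 11)

Answer: 11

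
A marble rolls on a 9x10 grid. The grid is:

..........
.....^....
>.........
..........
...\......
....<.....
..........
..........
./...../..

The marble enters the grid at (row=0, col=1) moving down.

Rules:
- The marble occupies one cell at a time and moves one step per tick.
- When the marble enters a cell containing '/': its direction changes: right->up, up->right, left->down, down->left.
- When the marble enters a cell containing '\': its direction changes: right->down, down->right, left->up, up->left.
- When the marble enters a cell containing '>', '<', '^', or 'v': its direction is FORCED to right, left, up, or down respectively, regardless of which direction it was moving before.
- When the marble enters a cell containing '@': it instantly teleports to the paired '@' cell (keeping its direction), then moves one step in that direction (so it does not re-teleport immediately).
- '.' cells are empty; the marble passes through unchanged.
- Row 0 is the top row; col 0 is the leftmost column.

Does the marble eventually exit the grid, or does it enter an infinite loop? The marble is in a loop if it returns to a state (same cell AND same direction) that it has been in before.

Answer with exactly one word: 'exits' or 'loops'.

Step 1: enter (0,1), '.' pass, move down to (1,1)
Step 2: enter (1,1), '.' pass, move down to (2,1)
Step 3: enter (2,1), '.' pass, move down to (3,1)
Step 4: enter (3,1), '.' pass, move down to (4,1)
Step 5: enter (4,1), '.' pass, move down to (5,1)
Step 6: enter (5,1), '.' pass, move down to (6,1)
Step 7: enter (6,1), '.' pass, move down to (7,1)
Step 8: enter (7,1), '.' pass, move down to (8,1)
Step 9: enter (8,1), '/' deflects down->left, move left to (8,0)
Step 10: enter (8,0), '.' pass, move left to (8,-1)
Step 11: at (8,-1) — EXIT via left edge, pos 8

Answer: exits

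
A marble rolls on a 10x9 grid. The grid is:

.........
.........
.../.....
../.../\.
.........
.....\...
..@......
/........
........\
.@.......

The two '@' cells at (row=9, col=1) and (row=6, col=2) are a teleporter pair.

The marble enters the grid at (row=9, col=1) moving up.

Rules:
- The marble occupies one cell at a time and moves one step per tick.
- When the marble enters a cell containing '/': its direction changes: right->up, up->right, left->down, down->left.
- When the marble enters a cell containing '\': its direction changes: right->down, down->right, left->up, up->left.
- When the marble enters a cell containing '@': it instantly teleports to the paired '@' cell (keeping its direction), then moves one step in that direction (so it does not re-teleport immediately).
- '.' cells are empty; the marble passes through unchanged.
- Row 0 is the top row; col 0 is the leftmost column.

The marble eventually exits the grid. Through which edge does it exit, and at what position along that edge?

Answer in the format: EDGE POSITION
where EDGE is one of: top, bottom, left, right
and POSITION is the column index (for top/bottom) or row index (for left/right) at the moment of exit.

Step 1: enter (9,1), '@' teleport (9,1)->(6,2), also enter (6,2), move up to (5,2)
Step 2: enter (5,2), '.' pass, move up to (4,2)
Step 3: enter (4,2), '.' pass, move up to (3,2)
Step 4: enter (3,2), '/' deflects up->right, move right to (3,3)
Step 5: enter (3,3), '.' pass, move right to (3,4)
Step 6: enter (3,4), '.' pass, move right to (3,5)
Step 7: enter (3,5), '.' pass, move right to (3,6)
Step 8: enter (3,6), '/' deflects right->up, move up to (2,6)
Step 9: enter (2,6), '.' pass, move up to (1,6)
Step 10: enter (1,6), '.' pass, move up to (0,6)
Step 11: enter (0,6), '.' pass, move up to (-1,6)
Step 12: at (-1,6) — EXIT via top edge, pos 6

Answer: top 6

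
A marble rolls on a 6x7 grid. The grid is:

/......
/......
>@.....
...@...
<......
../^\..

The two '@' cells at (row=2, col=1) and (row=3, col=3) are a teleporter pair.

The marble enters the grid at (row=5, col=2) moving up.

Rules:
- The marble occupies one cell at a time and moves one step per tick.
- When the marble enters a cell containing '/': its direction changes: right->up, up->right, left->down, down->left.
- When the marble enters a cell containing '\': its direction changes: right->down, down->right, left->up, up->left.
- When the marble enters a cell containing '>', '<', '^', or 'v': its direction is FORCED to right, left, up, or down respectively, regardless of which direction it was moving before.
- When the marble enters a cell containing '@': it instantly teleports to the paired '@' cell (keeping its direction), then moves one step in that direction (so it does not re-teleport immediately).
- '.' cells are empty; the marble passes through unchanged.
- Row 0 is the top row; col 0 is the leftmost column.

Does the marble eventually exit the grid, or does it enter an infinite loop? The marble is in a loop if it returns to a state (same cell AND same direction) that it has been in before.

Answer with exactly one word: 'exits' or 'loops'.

Answer: exits

Derivation:
Step 1: enter (5,2), '/' deflects up->right, move right to (5,3)
Step 2: enter (5,3), '^' forces right->up, move up to (4,3)
Step 3: enter (4,3), '.' pass, move up to (3,3)
Step 4: enter (3,3), '@' teleport (3,3)->(2,1), also enter (2,1), move up to (1,1)
Step 5: enter (1,1), '.' pass, move up to (0,1)
Step 6: enter (0,1), '.' pass, move up to (-1,1)
Step 7: at (-1,1) — EXIT via top edge, pos 1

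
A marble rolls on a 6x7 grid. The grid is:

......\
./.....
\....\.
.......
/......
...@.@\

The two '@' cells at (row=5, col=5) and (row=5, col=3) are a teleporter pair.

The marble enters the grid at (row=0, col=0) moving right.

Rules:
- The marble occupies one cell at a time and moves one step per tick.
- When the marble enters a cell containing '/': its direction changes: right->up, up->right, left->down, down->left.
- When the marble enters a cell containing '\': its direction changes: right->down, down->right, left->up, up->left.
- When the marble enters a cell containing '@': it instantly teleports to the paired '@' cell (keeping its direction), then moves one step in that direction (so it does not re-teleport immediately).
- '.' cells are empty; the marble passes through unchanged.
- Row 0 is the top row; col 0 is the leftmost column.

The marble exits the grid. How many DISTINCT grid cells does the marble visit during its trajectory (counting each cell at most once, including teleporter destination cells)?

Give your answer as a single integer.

Step 1: enter (0,0), '.' pass, move right to (0,1)
Step 2: enter (0,1), '.' pass, move right to (0,2)
Step 3: enter (0,2), '.' pass, move right to (0,3)
Step 4: enter (0,3), '.' pass, move right to (0,4)
Step 5: enter (0,4), '.' pass, move right to (0,5)
Step 6: enter (0,5), '.' pass, move right to (0,6)
Step 7: enter (0,6), '\' deflects right->down, move down to (1,6)
Step 8: enter (1,6), '.' pass, move down to (2,6)
Step 9: enter (2,6), '.' pass, move down to (3,6)
Step 10: enter (3,6), '.' pass, move down to (4,6)
Step 11: enter (4,6), '.' pass, move down to (5,6)
Step 12: enter (5,6), '\' deflects down->right, move right to (5,7)
Step 13: at (5,7) — EXIT via right edge, pos 5
Distinct cells visited: 12 (path length 12)

Answer: 12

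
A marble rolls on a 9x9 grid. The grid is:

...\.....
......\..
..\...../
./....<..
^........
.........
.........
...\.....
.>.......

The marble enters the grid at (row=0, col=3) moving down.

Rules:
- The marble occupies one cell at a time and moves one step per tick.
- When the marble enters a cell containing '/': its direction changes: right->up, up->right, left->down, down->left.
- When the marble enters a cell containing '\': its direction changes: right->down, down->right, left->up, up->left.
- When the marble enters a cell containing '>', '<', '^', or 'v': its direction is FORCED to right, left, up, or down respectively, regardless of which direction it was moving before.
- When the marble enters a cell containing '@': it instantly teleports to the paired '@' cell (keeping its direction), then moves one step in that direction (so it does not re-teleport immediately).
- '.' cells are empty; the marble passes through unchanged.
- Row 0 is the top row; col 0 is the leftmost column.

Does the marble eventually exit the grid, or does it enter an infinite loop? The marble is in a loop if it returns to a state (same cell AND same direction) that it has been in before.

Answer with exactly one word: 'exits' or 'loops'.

Answer: exits

Derivation:
Step 1: enter (0,3), '\' deflects down->right, move right to (0,4)
Step 2: enter (0,4), '.' pass, move right to (0,5)
Step 3: enter (0,5), '.' pass, move right to (0,6)
Step 4: enter (0,6), '.' pass, move right to (0,7)
Step 5: enter (0,7), '.' pass, move right to (0,8)
Step 6: enter (0,8), '.' pass, move right to (0,9)
Step 7: at (0,9) — EXIT via right edge, pos 0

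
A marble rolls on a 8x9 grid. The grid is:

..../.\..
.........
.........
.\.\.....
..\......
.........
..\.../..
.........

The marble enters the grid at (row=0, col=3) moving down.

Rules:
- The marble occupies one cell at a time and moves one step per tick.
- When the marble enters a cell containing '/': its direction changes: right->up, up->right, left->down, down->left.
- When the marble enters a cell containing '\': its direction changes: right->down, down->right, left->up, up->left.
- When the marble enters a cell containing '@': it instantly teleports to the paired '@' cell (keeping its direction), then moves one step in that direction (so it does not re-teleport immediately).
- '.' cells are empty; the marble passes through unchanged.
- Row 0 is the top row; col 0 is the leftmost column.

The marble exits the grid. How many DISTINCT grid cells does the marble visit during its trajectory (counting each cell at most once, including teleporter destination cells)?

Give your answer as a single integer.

Step 1: enter (0,3), '.' pass, move down to (1,3)
Step 2: enter (1,3), '.' pass, move down to (2,3)
Step 3: enter (2,3), '.' pass, move down to (3,3)
Step 4: enter (3,3), '\' deflects down->right, move right to (3,4)
Step 5: enter (3,4), '.' pass, move right to (3,5)
Step 6: enter (3,5), '.' pass, move right to (3,6)
Step 7: enter (3,6), '.' pass, move right to (3,7)
Step 8: enter (3,7), '.' pass, move right to (3,8)
Step 9: enter (3,8), '.' pass, move right to (3,9)
Step 10: at (3,9) — EXIT via right edge, pos 3
Distinct cells visited: 9 (path length 9)

Answer: 9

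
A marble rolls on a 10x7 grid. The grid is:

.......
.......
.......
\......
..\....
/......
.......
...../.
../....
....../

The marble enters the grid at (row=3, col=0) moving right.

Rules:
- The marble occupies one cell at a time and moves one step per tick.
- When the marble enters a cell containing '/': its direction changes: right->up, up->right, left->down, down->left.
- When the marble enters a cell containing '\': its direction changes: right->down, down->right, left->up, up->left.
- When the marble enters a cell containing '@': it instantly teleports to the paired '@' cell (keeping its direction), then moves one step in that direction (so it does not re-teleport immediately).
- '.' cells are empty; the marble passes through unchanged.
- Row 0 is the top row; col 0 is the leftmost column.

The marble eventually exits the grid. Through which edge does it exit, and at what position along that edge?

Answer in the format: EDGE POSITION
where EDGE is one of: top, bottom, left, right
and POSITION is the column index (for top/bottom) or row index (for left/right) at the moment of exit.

Answer: left 5

Derivation:
Step 1: enter (3,0), '\' deflects right->down, move down to (4,0)
Step 2: enter (4,0), '.' pass, move down to (5,0)
Step 3: enter (5,0), '/' deflects down->left, move left to (5,-1)
Step 4: at (5,-1) — EXIT via left edge, pos 5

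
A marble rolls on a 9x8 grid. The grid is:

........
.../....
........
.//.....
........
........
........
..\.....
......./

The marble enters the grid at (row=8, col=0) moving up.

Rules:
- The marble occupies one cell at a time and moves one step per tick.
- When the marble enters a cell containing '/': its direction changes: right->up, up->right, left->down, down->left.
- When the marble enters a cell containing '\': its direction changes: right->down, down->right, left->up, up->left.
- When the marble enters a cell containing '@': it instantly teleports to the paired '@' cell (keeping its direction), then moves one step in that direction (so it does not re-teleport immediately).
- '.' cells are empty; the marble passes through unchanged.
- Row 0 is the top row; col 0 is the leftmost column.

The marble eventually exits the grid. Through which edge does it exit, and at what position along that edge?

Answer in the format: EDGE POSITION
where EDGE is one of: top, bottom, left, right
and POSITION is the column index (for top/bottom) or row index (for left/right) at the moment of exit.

Step 1: enter (8,0), '.' pass, move up to (7,0)
Step 2: enter (7,0), '.' pass, move up to (6,0)
Step 3: enter (6,0), '.' pass, move up to (5,0)
Step 4: enter (5,0), '.' pass, move up to (4,0)
Step 5: enter (4,0), '.' pass, move up to (3,0)
Step 6: enter (3,0), '.' pass, move up to (2,0)
Step 7: enter (2,0), '.' pass, move up to (1,0)
Step 8: enter (1,0), '.' pass, move up to (0,0)
Step 9: enter (0,0), '.' pass, move up to (-1,0)
Step 10: at (-1,0) — EXIT via top edge, pos 0

Answer: top 0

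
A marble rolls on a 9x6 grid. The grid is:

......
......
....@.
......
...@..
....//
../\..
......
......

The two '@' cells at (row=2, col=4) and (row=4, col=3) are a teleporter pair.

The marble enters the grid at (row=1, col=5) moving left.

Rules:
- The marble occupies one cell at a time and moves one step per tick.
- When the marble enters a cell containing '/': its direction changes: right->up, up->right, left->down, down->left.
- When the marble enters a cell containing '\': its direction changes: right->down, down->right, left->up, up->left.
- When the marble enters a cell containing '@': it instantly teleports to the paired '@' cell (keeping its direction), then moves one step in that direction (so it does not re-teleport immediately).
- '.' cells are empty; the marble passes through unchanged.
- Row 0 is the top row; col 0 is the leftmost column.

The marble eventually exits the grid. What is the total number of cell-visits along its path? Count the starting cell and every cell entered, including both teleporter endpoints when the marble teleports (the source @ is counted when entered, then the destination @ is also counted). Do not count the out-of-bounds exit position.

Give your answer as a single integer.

Answer: 6

Derivation:
Step 1: enter (1,5), '.' pass, move left to (1,4)
Step 2: enter (1,4), '.' pass, move left to (1,3)
Step 3: enter (1,3), '.' pass, move left to (1,2)
Step 4: enter (1,2), '.' pass, move left to (1,1)
Step 5: enter (1,1), '.' pass, move left to (1,0)
Step 6: enter (1,0), '.' pass, move left to (1,-1)
Step 7: at (1,-1) — EXIT via left edge, pos 1
Path length (cell visits): 6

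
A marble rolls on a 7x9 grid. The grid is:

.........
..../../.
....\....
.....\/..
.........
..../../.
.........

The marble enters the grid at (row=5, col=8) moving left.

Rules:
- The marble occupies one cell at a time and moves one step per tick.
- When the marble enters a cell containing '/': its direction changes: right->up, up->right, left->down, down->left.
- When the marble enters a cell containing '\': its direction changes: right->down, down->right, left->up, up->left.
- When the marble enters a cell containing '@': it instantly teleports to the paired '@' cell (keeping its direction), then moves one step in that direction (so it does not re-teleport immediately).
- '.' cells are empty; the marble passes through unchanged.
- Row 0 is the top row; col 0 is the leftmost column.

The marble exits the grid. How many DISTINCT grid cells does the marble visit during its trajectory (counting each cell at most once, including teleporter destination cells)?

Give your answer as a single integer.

Step 1: enter (5,8), '.' pass, move left to (5,7)
Step 2: enter (5,7), '/' deflects left->down, move down to (6,7)
Step 3: enter (6,7), '.' pass, move down to (7,7)
Step 4: at (7,7) — EXIT via bottom edge, pos 7
Distinct cells visited: 3 (path length 3)

Answer: 3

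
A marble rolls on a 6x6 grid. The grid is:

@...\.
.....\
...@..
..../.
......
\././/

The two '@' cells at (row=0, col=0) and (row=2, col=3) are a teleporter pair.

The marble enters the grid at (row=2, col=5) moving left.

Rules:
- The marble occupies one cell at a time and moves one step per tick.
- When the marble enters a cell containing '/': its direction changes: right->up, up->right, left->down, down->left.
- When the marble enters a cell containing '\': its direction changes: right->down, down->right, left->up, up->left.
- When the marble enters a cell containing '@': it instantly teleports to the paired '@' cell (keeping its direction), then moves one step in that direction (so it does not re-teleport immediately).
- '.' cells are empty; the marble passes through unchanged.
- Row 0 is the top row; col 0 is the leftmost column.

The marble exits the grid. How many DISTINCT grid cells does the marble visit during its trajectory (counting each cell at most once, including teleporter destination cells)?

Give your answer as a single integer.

Step 1: enter (2,5), '.' pass, move left to (2,4)
Step 2: enter (2,4), '.' pass, move left to (2,3)
Step 3: enter (2,3), '@' teleport (2,3)->(0,0), also enter (0,0), move left to (0,-1)
Step 4: at (0,-1) — EXIT via left edge, pos 0
Distinct cells visited: 4 (path length 4)

Answer: 4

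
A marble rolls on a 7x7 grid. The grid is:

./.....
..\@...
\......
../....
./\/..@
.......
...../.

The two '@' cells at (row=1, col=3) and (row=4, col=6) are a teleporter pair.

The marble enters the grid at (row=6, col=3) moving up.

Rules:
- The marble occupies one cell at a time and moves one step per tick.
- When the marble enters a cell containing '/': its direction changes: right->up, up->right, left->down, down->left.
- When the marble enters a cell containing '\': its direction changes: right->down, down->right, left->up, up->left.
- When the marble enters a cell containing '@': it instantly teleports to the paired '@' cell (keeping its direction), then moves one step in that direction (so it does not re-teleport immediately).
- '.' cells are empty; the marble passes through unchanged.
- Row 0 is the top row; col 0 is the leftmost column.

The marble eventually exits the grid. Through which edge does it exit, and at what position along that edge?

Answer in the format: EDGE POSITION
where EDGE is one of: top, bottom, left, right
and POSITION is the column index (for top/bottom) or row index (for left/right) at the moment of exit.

Answer: right 1

Derivation:
Step 1: enter (6,3), '.' pass, move up to (5,3)
Step 2: enter (5,3), '.' pass, move up to (4,3)
Step 3: enter (4,3), '/' deflects up->right, move right to (4,4)
Step 4: enter (4,4), '.' pass, move right to (4,5)
Step 5: enter (4,5), '.' pass, move right to (4,6)
Step 6: enter (4,6), '@' teleport (4,6)->(1,3), also enter (1,3), move right to (1,4)
Step 7: enter (1,4), '.' pass, move right to (1,5)
Step 8: enter (1,5), '.' pass, move right to (1,6)
Step 9: enter (1,6), '.' pass, move right to (1,7)
Step 10: at (1,7) — EXIT via right edge, pos 1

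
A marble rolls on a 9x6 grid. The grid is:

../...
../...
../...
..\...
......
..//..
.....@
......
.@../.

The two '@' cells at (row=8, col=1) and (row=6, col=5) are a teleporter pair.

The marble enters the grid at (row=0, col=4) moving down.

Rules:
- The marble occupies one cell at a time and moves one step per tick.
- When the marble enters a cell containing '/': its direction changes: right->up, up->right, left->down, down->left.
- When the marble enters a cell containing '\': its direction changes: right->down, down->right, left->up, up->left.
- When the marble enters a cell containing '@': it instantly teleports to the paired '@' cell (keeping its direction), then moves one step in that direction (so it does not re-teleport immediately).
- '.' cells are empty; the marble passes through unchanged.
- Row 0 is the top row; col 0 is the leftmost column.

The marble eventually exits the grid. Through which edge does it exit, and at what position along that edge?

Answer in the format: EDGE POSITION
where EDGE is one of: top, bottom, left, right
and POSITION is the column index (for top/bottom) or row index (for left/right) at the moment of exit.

Step 1: enter (0,4), '.' pass, move down to (1,4)
Step 2: enter (1,4), '.' pass, move down to (2,4)
Step 3: enter (2,4), '.' pass, move down to (3,4)
Step 4: enter (3,4), '.' pass, move down to (4,4)
Step 5: enter (4,4), '.' pass, move down to (5,4)
Step 6: enter (5,4), '.' pass, move down to (6,4)
Step 7: enter (6,4), '.' pass, move down to (7,4)
Step 8: enter (7,4), '.' pass, move down to (8,4)
Step 9: enter (8,4), '/' deflects down->left, move left to (8,3)
Step 10: enter (8,3), '.' pass, move left to (8,2)
Step 11: enter (8,2), '.' pass, move left to (8,1)
Step 12: enter (8,1), '@' teleport (8,1)->(6,5), also enter (6,5), move left to (6,4)
Step 13: enter (6,4), '.' pass, move left to (6,3)
Step 14: enter (6,3), '.' pass, move left to (6,2)
Step 15: enter (6,2), '.' pass, move left to (6,1)
Step 16: enter (6,1), '.' pass, move left to (6,0)
Step 17: enter (6,0), '.' pass, move left to (6,-1)
Step 18: at (6,-1) — EXIT via left edge, pos 6

Answer: left 6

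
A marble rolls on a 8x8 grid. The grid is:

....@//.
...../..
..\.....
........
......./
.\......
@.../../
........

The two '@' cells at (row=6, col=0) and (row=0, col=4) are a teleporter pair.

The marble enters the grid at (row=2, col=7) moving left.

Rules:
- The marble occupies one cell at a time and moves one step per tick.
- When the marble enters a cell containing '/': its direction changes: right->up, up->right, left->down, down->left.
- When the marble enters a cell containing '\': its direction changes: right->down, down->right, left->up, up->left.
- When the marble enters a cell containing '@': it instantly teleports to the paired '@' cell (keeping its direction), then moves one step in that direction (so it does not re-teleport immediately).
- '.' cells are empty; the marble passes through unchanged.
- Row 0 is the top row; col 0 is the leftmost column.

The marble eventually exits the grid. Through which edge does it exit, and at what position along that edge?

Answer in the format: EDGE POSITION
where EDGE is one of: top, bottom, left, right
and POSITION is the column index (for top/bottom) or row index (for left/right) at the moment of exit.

Step 1: enter (2,7), '.' pass, move left to (2,6)
Step 2: enter (2,6), '.' pass, move left to (2,5)
Step 3: enter (2,5), '.' pass, move left to (2,4)
Step 4: enter (2,4), '.' pass, move left to (2,3)
Step 5: enter (2,3), '.' pass, move left to (2,2)
Step 6: enter (2,2), '\' deflects left->up, move up to (1,2)
Step 7: enter (1,2), '.' pass, move up to (0,2)
Step 8: enter (0,2), '.' pass, move up to (-1,2)
Step 9: at (-1,2) — EXIT via top edge, pos 2

Answer: top 2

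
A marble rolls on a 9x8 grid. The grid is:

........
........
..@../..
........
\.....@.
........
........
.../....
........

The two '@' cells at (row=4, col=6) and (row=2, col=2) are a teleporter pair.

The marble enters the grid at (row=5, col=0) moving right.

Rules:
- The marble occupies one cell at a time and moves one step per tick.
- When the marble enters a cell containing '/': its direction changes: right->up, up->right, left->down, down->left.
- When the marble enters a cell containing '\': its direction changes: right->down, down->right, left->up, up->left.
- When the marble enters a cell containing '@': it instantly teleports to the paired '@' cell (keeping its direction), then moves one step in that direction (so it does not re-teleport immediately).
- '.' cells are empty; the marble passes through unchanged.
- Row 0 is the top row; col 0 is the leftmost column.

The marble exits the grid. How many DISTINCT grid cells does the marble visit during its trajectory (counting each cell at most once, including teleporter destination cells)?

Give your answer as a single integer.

Step 1: enter (5,0), '.' pass, move right to (5,1)
Step 2: enter (5,1), '.' pass, move right to (5,2)
Step 3: enter (5,2), '.' pass, move right to (5,3)
Step 4: enter (5,3), '.' pass, move right to (5,4)
Step 5: enter (5,4), '.' pass, move right to (5,5)
Step 6: enter (5,5), '.' pass, move right to (5,6)
Step 7: enter (5,6), '.' pass, move right to (5,7)
Step 8: enter (5,7), '.' pass, move right to (5,8)
Step 9: at (5,8) — EXIT via right edge, pos 5
Distinct cells visited: 8 (path length 8)

Answer: 8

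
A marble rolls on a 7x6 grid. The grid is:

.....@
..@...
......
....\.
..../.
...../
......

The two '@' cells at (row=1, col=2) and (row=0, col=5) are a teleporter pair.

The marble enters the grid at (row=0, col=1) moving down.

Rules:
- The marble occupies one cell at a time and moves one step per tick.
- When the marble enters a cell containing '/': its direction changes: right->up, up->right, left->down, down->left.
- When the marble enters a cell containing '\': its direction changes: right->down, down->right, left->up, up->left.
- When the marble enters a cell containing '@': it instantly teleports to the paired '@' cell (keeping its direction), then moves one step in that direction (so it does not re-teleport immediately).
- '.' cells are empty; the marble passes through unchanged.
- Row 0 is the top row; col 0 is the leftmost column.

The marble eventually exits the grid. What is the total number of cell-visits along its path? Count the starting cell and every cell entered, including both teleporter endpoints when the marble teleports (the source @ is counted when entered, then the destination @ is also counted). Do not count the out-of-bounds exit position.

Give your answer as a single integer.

Answer: 7

Derivation:
Step 1: enter (0,1), '.' pass, move down to (1,1)
Step 2: enter (1,1), '.' pass, move down to (2,1)
Step 3: enter (2,1), '.' pass, move down to (3,1)
Step 4: enter (3,1), '.' pass, move down to (4,1)
Step 5: enter (4,1), '.' pass, move down to (5,1)
Step 6: enter (5,1), '.' pass, move down to (6,1)
Step 7: enter (6,1), '.' pass, move down to (7,1)
Step 8: at (7,1) — EXIT via bottom edge, pos 1
Path length (cell visits): 7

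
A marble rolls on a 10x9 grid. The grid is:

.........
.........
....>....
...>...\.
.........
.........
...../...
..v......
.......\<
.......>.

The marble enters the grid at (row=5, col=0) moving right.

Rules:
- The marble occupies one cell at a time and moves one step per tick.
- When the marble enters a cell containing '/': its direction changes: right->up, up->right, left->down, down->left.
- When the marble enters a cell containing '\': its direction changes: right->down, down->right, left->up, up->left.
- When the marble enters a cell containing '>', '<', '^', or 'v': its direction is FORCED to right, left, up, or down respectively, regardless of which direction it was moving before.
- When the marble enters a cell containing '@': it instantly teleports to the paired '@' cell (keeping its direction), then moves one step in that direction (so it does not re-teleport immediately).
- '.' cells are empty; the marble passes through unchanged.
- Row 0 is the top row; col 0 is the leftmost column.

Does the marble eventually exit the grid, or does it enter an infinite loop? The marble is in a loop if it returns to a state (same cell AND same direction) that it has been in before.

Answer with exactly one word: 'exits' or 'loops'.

Step 1: enter (5,0), '.' pass, move right to (5,1)
Step 2: enter (5,1), '.' pass, move right to (5,2)
Step 3: enter (5,2), '.' pass, move right to (5,3)
Step 4: enter (5,3), '.' pass, move right to (5,4)
Step 5: enter (5,4), '.' pass, move right to (5,5)
Step 6: enter (5,5), '.' pass, move right to (5,6)
Step 7: enter (5,6), '.' pass, move right to (5,7)
Step 8: enter (5,7), '.' pass, move right to (5,8)
Step 9: enter (5,8), '.' pass, move right to (5,9)
Step 10: at (5,9) — EXIT via right edge, pos 5

Answer: exits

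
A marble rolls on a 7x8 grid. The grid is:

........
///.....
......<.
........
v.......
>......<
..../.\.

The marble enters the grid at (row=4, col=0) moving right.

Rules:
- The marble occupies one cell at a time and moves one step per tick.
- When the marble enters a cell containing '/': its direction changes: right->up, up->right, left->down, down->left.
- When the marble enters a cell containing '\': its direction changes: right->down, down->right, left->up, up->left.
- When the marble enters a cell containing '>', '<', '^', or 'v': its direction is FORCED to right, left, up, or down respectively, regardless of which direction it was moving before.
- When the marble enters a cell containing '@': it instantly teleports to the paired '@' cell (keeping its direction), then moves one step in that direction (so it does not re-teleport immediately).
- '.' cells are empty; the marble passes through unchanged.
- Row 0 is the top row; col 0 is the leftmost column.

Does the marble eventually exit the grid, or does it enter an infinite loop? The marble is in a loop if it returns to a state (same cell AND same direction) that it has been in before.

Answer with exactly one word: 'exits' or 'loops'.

Step 1: enter (4,0), 'v' forces right->down, move down to (5,0)
Step 2: enter (5,0), '>' forces down->right, move right to (5,1)
Step 3: enter (5,1), '.' pass, move right to (5,2)
Step 4: enter (5,2), '.' pass, move right to (5,3)
Step 5: enter (5,3), '.' pass, move right to (5,4)
Step 6: enter (5,4), '.' pass, move right to (5,5)
Step 7: enter (5,5), '.' pass, move right to (5,6)
Step 8: enter (5,6), '.' pass, move right to (5,7)
Step 9: enter (5,7), '<' forces right->left, move left to (5,6)
Step 10: enter (5,6), '.' pass, move left to (5,5)
Step 11: enter (5,5), '.' pass, move left to (5,4)
Step 12: enter (5,4), '.' pass, move left to (5,3)
Step 13: enter (5,3), '.' pass, move left to (5,2)
Step 14: enter (5,2), '.' pass, move left to (5,1)
Step 15: enter (5,1), '.' pass, move left to (5,0)
Step 16: enter (5,0), '>' forces left->right, move right to (5,1)
Step 17: at (5,1) dir=right — LOOP DETECTED (seen before)

Answer: loops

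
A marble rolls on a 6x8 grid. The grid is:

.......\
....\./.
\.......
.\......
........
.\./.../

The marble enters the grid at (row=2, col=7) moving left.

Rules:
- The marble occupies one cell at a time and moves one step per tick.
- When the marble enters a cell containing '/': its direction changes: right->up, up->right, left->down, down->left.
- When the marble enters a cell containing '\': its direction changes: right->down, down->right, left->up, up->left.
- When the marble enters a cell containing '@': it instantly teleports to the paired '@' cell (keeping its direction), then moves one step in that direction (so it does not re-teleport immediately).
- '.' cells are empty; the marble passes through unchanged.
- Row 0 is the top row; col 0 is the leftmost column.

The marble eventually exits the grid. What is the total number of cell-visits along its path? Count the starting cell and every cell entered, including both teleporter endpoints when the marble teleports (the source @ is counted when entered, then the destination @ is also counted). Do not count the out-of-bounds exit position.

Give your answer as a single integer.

Answer: 10

Derivation:
Step 1: enter (2,7), '.' pass, move left to (2,6)
Step 2: enter (2,6), '.' pass, move left to (2,5)
Step 3: enter (2,5), '.' pass, move left to (2,4)
Step 4: enter (2,4), '.' pass, move left to (2,3)
Step 5: enter (2,3), '.' pass, move left to (2,2)
Step 6: enter (2,2), '.' pass, move left to (2,1)
Step 7: enter (2,1), '.' pass, move left to (2,0)
Step 8: enter (2,0), '\' deflects left->up, move up to (1,0)
Step 9: enter (1,0), '.' pass, move up to (0,0)
Step 10: enter (0,0), '.' pass, move up to (-1,0)
Step 11: at (-1,0) — EXIT via top edge, pos 0
Path length (cell visits): 10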